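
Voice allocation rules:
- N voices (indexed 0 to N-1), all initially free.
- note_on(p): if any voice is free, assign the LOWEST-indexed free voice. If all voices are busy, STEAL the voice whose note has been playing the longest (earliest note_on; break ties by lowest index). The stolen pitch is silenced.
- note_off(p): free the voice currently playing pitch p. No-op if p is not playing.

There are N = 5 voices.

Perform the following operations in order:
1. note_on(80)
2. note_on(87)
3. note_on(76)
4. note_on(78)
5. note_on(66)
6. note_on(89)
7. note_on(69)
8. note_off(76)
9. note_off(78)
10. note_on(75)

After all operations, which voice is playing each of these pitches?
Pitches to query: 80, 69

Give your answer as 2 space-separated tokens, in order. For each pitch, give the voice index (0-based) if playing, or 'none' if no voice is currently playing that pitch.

Answer: none 1

Derivation:
Op 1: note_on(80): voice 0 is free -> assigned | voices=[80 - - - -]
Op 2: note_on(87): voice 1 is free -> assigned | voices=[80 87 - - -]
Op 3: note_on(76): voice 2 is free -> assigned | voices=[80 87 76 - -]
Op 4: note_on(78): voice 3 is free -> assigned | voices=[80 87 76 78 -]
Op 5: note_on(66): voice 4 is free -> assigned | voices=[80 87 76 78 66]
Op 6: note_on(89): all voices busy, STEAL voice 0 (pitch 80, oldest) -> assign | voices=[89 87 76 78 66]
Op 7: note_on(69): all voices busy, STEAL voice 1 (pitch 87, oldest) -> assign | voices=[89 69 76 78 66]
Op 8: note_off(76): free voice 2 | voices=[89 69 - 78 66]
Op 9: note_off(78): free voice 3 | voices=[89 69 - - 66]
Op 10: note_on(75): voice 2 is free -> assigned | voices=[89 69 75 - 66]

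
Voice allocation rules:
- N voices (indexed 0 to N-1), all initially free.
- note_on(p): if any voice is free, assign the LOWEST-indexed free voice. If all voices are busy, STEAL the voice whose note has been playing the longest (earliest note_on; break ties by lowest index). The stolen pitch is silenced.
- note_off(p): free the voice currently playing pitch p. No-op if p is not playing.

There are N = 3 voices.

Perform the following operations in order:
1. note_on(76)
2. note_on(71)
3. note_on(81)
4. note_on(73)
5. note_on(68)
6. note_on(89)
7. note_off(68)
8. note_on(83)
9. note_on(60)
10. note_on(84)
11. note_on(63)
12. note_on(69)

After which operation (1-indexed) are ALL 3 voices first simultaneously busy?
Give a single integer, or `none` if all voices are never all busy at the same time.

Answer: 3

Derivation:
Op 1: note_on(76): voice 0 is free -> assigned | voices=[76 - -]
Op 2: note_on(71): voice 1 is free -> assigned | voices=[76 71 -]
Op 3: note_on(81): voice 2 is free -> assigned | voices=[76 71 81]
Op 4: note_on(73): all voices busy, STEAL voice 0 (pitch 76, oldest) -> assign | voices=[73 71 81]
Op 5: note_on(68): all voices busy, STEAL voice 1 (pitch 71, oldest) -> assign | voices=[73 68 81]
Op 6: note_on(89): all voices busy, STEAL voice 2 (pitch 81, oldest) -> assign | voices=[73 68 89]
Op 7: note_off(68): free voice 1 | voices=[73 - 89]
Op 8: note_on(83): voice 1 is free -> assigned | voices=[73 83 89]
Op 9: note_on(60): all voices busy, STEAL voice 0 (pitch 73, oldest) -> assign | voices=[60 83 89]
Op 10: note_on(84): all voices busy, STEAL voice 2 (pitch 89, oldest) -> assign | voices=[60 83 84]
Op 11: note_on(63): all voices busy, STEAL voice 1 (pitch 83, oldest) -> assign | voices=[60 63 84]
Op 12: note_on(69): all voices busy, STEAL voice 0 (pitch 60, oldest) -> assign | voices=[69 63 84]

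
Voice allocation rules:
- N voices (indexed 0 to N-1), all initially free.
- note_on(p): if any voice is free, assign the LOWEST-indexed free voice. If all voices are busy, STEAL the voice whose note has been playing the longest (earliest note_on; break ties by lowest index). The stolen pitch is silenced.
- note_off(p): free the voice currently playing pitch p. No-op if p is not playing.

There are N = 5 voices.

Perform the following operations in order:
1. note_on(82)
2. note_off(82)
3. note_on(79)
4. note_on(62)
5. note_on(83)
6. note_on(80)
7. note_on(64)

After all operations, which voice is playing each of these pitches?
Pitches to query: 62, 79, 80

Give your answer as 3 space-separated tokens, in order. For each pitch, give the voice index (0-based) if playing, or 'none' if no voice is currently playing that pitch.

Op 1: note_on(82): voice 0 is free -> assigned | voices=[82 - - - -]
Op 2: note_off(82): free voice 0 | voices=[- - - - -]
Op 3: note_on(79): voice 0 is free -> assigned | voices=[79 - - - -]
Op 4: note_on(62): voice 1 is free -> assigned | voices=[79 62 - - -]
Op 5: note_on(83): voice 2 is free -> assigned | voices=[79 62 83 - -]
Op 6: note_on(80): voice 3 is free -> assigned | voices=[79 62 83 80 -]
Op 7: note_on(64): voice 4 is free -> assigned | voices=[79 62 83 80 64]

Answer: 1 0 3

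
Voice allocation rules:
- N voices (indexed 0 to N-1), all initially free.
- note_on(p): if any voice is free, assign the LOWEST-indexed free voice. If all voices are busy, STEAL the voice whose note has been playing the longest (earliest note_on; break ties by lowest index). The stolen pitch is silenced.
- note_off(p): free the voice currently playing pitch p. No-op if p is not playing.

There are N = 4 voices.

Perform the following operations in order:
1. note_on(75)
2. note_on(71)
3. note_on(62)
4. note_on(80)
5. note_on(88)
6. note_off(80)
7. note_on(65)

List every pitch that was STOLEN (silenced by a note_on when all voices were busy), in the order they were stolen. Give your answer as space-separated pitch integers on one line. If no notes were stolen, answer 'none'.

Answer: 75

Derivation:
Op 1: note_on(75): voice 0 is free -> assigned | voices=[75 - - -]
Op 2: note_on(71): voice 1 is free -> assigned | voices=[75 71 - -]
Op 3: note_on(62): voice 2 is free -> assigned | voices=[75 71 62 -]
Op 4: note_on(80): voice 3 is free -> assigned | voices=[75 71 62 80]
Op 5: note_on(88): all voices busy, STEAL voice 0 (pitch 75, oldest) -> assign | voices=[88 71 62 80]
Op 6: note_off(80): free voice 3 | voices=[88 71 62 -]
Op 7: note_on(65): voice 3 is free -> assigned | voices=[88 71 62 65]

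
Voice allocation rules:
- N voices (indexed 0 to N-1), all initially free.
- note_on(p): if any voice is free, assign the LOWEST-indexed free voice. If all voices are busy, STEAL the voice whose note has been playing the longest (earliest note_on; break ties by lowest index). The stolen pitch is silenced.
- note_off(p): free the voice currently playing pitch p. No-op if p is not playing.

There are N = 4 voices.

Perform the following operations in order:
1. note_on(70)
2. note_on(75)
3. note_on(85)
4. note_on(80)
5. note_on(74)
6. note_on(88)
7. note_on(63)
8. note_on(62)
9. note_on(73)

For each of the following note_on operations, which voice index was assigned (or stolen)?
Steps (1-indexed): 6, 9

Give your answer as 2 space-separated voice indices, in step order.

Answer: 1 0

Derivation:
Op 1: note_on(70): voice 0 is free -> assigned | voices=[70 - - -]
Op 2: note_on(75): voice 1 is free -> assigned | voices=[70 75 - -]
Op 3: note_on(85): voice 2 is free -> assigned | voices=[70 75 85 -]
Op 4: note_on(80): voice 3 is free -> assigned | voices=[70 75 85 80]
Op 5: note_on(74): all voices busy, STEAL voice 0 (pitch 70, oldest) -> assign | voices=[74 75 85 80]
Op 6: note_on(88): all voices busy, STEAL voice 1 (pitch 75, oldest) -> assign | voices=[74 88 85 80]
Op 7: note_on(63): all voices busy, STEAL voice 2 (pitch 85, oldest) -> assign | voices=[74 88 63 80]
Op 8: note_on(62): all voices busy, STEAL voice 3 (pitch 80, oldest) -> assign | voices=[74 88 63 62]
Op 9: note_on(73): all voices busy, STEAL voice 0 (pitch 74, oldest) -> assign | voices=[73 88 63 62]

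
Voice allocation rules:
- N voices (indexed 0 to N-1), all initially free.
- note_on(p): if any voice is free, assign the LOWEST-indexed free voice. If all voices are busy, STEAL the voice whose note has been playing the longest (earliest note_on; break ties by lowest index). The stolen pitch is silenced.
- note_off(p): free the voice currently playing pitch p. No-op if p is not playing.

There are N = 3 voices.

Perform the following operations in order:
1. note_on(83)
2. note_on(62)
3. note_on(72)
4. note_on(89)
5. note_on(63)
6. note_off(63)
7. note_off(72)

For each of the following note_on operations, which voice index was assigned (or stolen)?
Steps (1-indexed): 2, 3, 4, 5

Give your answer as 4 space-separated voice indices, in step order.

Op 1: note_on(83): voice 0 is free -> assigned | voices=[83 - -]
Op 2: note_on(62): voice 1 is free -> assigned | voices=[83 62 -]
Op 3: note_on(72): voice 2 is free -> assigned | voices=[83 62 72]
Op 4: note_on(89): all voices busy, STEAL voice 0 (pitch 83, oldest) -> assign | voices=[89 62 72]
Op 5: note_on(63): all voices busy, STEAL voice 1 (pitch 62, oldest) -> assign | voices=[89 63 72]
Op 6: note_off(63): free voice 1 | voices=[89 - 72]
Op 7: note_off(72): free voice 2 | voices=[89 - -]

Answer: 1 2 0 1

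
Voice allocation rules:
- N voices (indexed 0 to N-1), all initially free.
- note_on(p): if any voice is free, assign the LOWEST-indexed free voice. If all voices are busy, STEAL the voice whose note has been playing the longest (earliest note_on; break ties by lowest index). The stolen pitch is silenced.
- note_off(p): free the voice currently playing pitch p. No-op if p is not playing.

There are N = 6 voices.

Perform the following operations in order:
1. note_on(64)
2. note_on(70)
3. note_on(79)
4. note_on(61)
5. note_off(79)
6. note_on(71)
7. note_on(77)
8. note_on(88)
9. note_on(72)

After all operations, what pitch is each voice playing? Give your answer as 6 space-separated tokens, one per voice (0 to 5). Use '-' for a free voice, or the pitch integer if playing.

Op 1: note_on(64): voice 0 is free -> assigned | voices=[64 - - - - -]
Op 2: note_on(70): voice 1 is free -> assigned | voices=[64 70 - - - -]
Op 3: note_on(79): voice 2 is free -> assigned | voices=[64 70 79 - - -]
Op 4: note_on(61): voice 3 is free -> assigned | voices=[64 70 79 61 - -]
Op 5: note_off(79): free voice 2 | voices=[64 70 - 61 - -]
Op 6: note_on(71): voice 2 is free -> assigned | voices=[64 70 71 61 - -]
Op 7: note_on(77): voice 4 is free -> assigned | voices=[64 70 71 61 77 -]
Op 8: note_on(88): voice 5 is free -> assigned | voices=[64 70 71 61 77 88]
Op 9: note_on(72): all voices busy, STEAL voice 0 (pitch 64, oldest) -> assign | voices=[72 70 71 61 77 88]

Answer: 72 70 71 61 77 88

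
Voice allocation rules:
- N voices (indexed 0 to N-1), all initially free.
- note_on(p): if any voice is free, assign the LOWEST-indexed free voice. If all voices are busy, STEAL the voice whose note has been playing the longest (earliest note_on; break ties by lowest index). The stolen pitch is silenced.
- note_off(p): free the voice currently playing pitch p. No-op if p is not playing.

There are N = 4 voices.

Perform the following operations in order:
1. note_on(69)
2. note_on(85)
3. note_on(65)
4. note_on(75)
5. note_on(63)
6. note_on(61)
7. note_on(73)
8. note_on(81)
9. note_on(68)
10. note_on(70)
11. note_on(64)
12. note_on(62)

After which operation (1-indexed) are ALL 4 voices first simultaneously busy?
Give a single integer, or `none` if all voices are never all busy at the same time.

Op 1: note_on(69): voice 0 is free -> assigned | voices=[69 - - -]
Op 2: note_on(85): voice 1 is free -> assigned | voices=[69 85 - -]
Op 3: note_on(65): voice 2 is free -> assigned | voices=[69 85 65 -]
Op 4: note_on(75): voice 3 is free -> assigned | voices=[69 85 65 75]
Op 5: note_on(63): all voices busy, STEAL voice 0 (pitch 69, oldest) -> assign | voices=[63 85 65 75]
Op 6: note_on(61): all voices busy, STEAL voice 1 (pitch 85, oldest) -> assign | voices=[63 61 65 75]
Op 7: note_on(73): all voices busy, STEAL voice 2 (pitch 65, oldest) -> assign | voices=[63 61 73 75]
Op 8: note_on(81): all voices busy, STEAL voice 3 (pitch 75, oldest) -> assign | voices=[63 61 73 81]
Op 9: note_on(68): all voices busy, STEAL voice 0 (pitch 63, oldest) -> assign | voices=[68 61 73 81]
Op 10: note_on(70): all voices busy, STEAL voice 1 (pitch 61, oldest) -> assign | voices=[68 70 73 81]
Op 11: note_on(64): all voices busy, STEAL voice 2 (pitch 73, oldest) -> assign | voices=[68 70 64 81]
Op 12: note_on(62): all voices busy, STEAL voice 3 (pitch 81, oldest) -> assign | voices=[68 70 64 62]

Answer: 4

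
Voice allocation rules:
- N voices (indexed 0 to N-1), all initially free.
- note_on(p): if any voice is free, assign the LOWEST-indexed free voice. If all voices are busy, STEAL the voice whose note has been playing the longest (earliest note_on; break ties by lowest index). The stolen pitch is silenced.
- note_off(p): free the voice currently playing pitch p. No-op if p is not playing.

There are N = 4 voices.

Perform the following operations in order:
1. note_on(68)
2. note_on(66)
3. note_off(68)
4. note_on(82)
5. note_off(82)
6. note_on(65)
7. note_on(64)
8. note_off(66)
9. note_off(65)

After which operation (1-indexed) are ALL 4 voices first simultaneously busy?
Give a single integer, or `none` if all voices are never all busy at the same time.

Answer: none

Derivation:
Op 1: note_on(68): voice 0 is free -> assigned | voices=[68 - - -]
Op 2: note_on(66): voice 1 is free -> assigned | voices=[68 66 - -]
Op 3: note_off(68): free voice 0 | voices=[- 66 - -]
Op 4: note_on(82): voice 0 is free -> assigned | voices=[82 66 - -]
Op 5: note_off(82): free voice 0 | voices=[- 66 - -]
Op 6: note_on(65): voice 0 is free -> assigned | voices=[65 66 - -]
Op 7: note_on(64): voice 2 is free -> assigned | voices=[65 66 64 -]
Op 8: note_off(66): free voice 1 | voices=[65 - 64 -]
Op 9: note_off(65): free voice 0 | voices=[- - 64 -]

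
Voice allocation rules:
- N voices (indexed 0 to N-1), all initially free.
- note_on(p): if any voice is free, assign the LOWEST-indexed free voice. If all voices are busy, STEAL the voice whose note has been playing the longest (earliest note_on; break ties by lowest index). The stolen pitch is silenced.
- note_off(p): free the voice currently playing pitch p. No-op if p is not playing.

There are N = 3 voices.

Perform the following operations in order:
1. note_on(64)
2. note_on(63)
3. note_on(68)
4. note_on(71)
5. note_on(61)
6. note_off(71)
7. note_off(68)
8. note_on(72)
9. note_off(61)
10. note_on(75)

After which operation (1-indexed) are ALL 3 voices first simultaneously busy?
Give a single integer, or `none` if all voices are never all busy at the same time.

Answer: 3

Derivation:
Op 1: note_on(64): voice 0 is free -> assigned | voices=[64 - -]
Op 2: note_on(63): voice 1 is free -> assigned | voices=[64 63 -]
Op 3: note_on(68): voice 2 is free -> assigned | voices=[64 63 68]
Op 4: note_on(71): all voices busy, STEAL voice 0 (pitch 64, oldest) -> assign | voices=[71 63 68]
Op 5: note_on(61): all voices busy, STEAL voice 1 (pitch 63, oldest) -> assign | voices=[71 61 68]
Op 6: note_off(71): free voice 0 | voices=[- 61 68]
Op 7: note_off(68): free voice 2 | voices=[- 61 -]
Op 8: note_on(72): voice 0 is free -> assigned | voices=[72 61 -]
Op 9: note_off(61): free voice 1 | voices=[72 - -]
Op 10: note_on(75): voice 1 is free -> assigned | voices=[72 75 -]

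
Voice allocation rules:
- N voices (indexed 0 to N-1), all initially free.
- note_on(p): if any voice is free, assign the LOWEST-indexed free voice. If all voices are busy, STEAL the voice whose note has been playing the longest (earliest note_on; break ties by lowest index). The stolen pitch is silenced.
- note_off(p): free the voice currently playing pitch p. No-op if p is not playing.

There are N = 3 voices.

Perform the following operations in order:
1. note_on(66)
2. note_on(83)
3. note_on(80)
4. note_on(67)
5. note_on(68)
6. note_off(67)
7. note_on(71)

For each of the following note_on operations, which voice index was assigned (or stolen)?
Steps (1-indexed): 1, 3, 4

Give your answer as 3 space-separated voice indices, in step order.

Op 1: note_on(66): voice 0 is free -> assigned | voices=[66 - -]
Op 2: note_on(83): voice 1 is free -> assigned | voices=[66 83 -]
Op 3: note_on(80): voice 2 is free -> assigned | voices=[66 83 80]
Op 4: note_on(67): all voices busy, STEAL voice 0 (pitch 66, oldest) -> assign | voices=[67 83 80]
Op 5: note_on(68): all voices busy, STEAL voice 1 (pitch 83, oldest) -> assign | voices=[67 68 80]
Op 6: note_off(67): free voice 0 | voices=[- 68 80]
Op 7: note_on(71): voice 0 is free -> assigned | voices=[71 68 80]

Answer: 0 2 0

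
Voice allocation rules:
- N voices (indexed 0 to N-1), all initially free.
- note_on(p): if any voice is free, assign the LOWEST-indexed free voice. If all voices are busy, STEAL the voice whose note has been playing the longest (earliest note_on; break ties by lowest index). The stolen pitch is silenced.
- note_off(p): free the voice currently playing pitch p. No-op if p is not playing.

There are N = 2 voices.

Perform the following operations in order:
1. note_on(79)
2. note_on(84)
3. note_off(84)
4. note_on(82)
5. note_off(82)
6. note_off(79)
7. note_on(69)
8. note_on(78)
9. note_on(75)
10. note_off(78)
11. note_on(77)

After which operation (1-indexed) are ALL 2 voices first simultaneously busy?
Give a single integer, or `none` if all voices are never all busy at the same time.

Answer: 2

Derivation:
Op 1: note_on(79): voice 0 is free -> assigned | voices=[79 -]
Op 2: note_on(84): voice 1 is free -> assigned | voices=[79 84]
Op 3: note_off(84): free voice 1 | voices=[79 -]
Op 4: note_on(82): voice 1 is free -> assigned | voices=[79 82]
Op 5: note_off(82): free voice 1 | voices=[79 -]
Op 6: note_off(79): free voice 0 | voices=[- -]
Op 7: note_on(69): voice 0 is free -> assigned | voices=[69 -]
Op 8: note_on(78): voice 1 is free -> assigned | voices=[69 78]
Op 9: note_on(75): all voices busy, STEAL voice 0 (pitch 69, oldest) -> assign | voices=[75 78]
Op 10: note_off(78): free voice 1 | voices=[75 -]
Op 11: note_on(77): voice 1 is free -> assigned | voices=[75 77]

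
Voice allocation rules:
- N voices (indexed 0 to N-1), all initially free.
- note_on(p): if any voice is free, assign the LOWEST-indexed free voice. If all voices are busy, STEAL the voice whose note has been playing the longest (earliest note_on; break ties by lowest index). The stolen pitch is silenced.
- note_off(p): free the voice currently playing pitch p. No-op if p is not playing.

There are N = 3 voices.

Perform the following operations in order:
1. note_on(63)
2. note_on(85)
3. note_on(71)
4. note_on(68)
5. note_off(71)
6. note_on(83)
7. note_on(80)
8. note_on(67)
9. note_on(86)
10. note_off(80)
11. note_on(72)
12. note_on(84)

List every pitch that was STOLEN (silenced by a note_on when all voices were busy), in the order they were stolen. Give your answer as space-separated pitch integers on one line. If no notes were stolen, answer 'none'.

Answer: 63 85 68 83 67

Derivation:
Op 1: note_on(63): voice 0 is free -> assigned | voices=[63 - -]
Op 2: note_on(85): voice 1 is free -> assigned | voices=[63 85 -]
Op 3: note_on(71): voice 2 is free -> assigned | voices=[63 85 71]
Op 4: note_on(68): all voices busy, STEAL voice 0 (pitch 63, oldest) -> assign | voices=[68 85 71]
Op 5: note_off(71): free voice 2 | voices=[68 85 -]
Op 6: note_on(83): voice 2 is free -> assigned | voices=[68 85 83]
Op 7: note_on(80): all voices busy, STEAL voice 1 (pitch 85, oldest) -> assign | voices=[68 80 83]
Op 8: note_on(67): all voices busy, STEAL voice 0 (pitch 68, oldest) -> assign | voices=[67 80 83]
Op 9: note_on(86): all voices busy, STEAL voice 2 (pitch 83, oldest) -> assign | voices=[67 80 86]
Op 10: note_off(80): free voice 1 | voices=[67 - 86]
Op 11: note_on(72): voice 1 is free -> assigned | voices=[67 72 86]
Op 12: note_on(84): all voices busy, STEAL voice 0 (pitch 67, oldest) -> assign | voices=[84 72 86]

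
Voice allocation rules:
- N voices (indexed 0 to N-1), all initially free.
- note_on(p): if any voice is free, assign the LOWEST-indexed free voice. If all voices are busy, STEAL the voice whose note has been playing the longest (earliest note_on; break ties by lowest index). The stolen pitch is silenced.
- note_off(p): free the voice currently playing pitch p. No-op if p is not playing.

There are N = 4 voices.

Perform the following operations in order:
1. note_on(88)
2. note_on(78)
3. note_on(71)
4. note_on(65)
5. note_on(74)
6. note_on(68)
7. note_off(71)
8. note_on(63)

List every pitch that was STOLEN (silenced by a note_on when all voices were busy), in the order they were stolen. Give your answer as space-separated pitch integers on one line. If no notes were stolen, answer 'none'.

Answer: 88 78

Derivation:
Op 1: note_on(88): voice 0 is free -> assigned | voices=[88 - - -]
Op 2: note_on(78): voice 1 is free -> assigned | voices=[88 78 - -]
Op 3: note_on(71): voice 2 is free -> assigned | voices=[88 78 71 -]
Op 4: note_on(65): voice 3 is free -> assigned | voices=[88 78 71 65]
Op 5: note_on(74): all voices busy, STEAL voice 0 (pitch 88, oldest) -> assign | voices=[74 78 71 65]
Op 6: note_on(68): all voices busy, STEAL voice 1 (pitch 78, oldest) -> assign | voices=[74 68 71 65]
Op 7: note_off(71): free voice 2 | voices=[74 68 - 65]
Op 8: note_on(63): voice 2 is free -> assigned | voices=[74 68 63 65]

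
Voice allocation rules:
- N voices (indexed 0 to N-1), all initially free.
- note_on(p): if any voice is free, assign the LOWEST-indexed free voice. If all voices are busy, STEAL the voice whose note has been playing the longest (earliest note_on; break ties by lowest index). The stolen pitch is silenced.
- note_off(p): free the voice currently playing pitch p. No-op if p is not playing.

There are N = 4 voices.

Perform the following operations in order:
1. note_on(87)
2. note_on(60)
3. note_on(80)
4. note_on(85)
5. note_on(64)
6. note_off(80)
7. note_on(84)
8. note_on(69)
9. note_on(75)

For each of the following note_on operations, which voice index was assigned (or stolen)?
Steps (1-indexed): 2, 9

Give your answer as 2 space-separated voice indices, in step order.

Op 1: note_on(87): voice 0 is free -> assigned | voices=[87 - - -]
Op 2: note_on(60): voice 1 is free -> assigned | voices=[87 60 - -]
Op 3: note_on(80): voice 2 is free -> assigned | voices=[87 60 80 -]
Op 4: note_on(85): voice 3 is free -> assigned | voices=[87 60 80 85]
Op 5: note_on(64): all voices busy, STEAL voice 0 (pitch 87, oldest) -> assign | voices=[64 60 80 85]
Op 6: note_off(80): free voice 2 | voices=[64 60 - 85]
Op 7: note_on(84): voice 2 is free -> assigned | voices=[64 60 84 85]
Op 8: note_on(69): all voices busy, STEAL voice 1 (pitch 60, oldest) -> assign | voices=[64 69 84 85]
Op 9: note_on(75): all voices busy, STEAL voice 3 (pitch 85, oldest) -> assign | voices=[64 69 84 75]

Answer: 1 3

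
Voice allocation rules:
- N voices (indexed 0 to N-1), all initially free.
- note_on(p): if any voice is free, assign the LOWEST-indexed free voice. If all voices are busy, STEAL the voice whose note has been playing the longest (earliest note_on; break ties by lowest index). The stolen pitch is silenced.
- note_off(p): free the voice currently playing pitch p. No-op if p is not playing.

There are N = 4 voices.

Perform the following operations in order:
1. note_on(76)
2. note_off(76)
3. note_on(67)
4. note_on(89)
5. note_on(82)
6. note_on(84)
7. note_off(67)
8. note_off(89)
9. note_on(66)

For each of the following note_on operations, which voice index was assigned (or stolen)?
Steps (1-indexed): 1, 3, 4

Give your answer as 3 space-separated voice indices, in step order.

Op 1: note_on(76): voice 0 is free -> assigned | voices=[76 - - -]
Op 2: note_off(76): free voice 0 | voices=[- - - -]
Op 3: note_on(67): voice 0 is free -> assigned | voices=[67 - - -]
Op 4: note_on(89): voice 1 is free -> assigned | voices=[67 89 - -]
Op 5: note_on(82): voice 2 is free -> assigned | voices=[67 89 82 -]
Op 6: note_on(84): voice 3 is free -> assigned | voices=[67 89 82 84]
Op 7: note_off(67): free voice 0 | voices=[- 89 82 84]
Op 8: note_off(89): free voice 1 | voices=[- - 82 84]
Op 9: note_on(66): voice 0 is free -> assigned | voices=[66 - 82 84]

Answer: 0 0 1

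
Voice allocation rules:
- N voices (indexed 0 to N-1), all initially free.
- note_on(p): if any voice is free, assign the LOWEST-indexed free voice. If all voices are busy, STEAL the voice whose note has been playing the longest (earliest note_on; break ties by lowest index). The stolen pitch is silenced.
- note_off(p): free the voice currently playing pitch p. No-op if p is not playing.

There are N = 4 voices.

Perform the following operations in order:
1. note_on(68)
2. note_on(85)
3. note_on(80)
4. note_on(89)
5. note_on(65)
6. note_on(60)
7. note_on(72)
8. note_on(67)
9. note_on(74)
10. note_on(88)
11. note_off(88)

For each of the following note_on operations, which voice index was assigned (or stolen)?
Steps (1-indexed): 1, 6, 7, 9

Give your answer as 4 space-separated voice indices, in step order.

Op 1: note_on(68): voice 0 is free -> assigned | voices=[68 - - -]
Op 2: note_on(85): voice 1 is free -> assigned | voices=[68 85 - -]
Op 3: note_on(80): voice 2 is free -> assigned | voices=[68 85 80 -]
Op 4: note_on(89): voice 3 is free -> assigned | voices=[68 85 80 89]
Op 5: note_on(65): all voices busy, STEAL voice 0 (pitch 68, oldest) -> assign | voices=[65 85 80 89]
Op 6: note_on(60): all voices busy, STEAL voice 1 (pitch 85, oldest) -> assign | voices=[65 60 80 89]
Op 7: note_on(72): all voices busy, STEAL voice 2 (pitch 80, oldest) -> assign | voices=[65 60 72 89]
Op 8: note_on(67): all voices busy, STEAL voice 3 (pitch 89, oldest) -> assign | voices=[65 60 72 67]
Op 9: note_on(74): all voices busy, STEAL voice 0 (pitch 65, oldest) -> assign | voices=[74 60 72 67]
Op 10: note_on(88): all voices busy, STEAL voice 1 (pitch 60, oldest) -> assign | voices=[74 88 72 67]
Op 11: note_off(88): free voice 1 | voices=[74 - 72 67]

Answer: 0 1 2 0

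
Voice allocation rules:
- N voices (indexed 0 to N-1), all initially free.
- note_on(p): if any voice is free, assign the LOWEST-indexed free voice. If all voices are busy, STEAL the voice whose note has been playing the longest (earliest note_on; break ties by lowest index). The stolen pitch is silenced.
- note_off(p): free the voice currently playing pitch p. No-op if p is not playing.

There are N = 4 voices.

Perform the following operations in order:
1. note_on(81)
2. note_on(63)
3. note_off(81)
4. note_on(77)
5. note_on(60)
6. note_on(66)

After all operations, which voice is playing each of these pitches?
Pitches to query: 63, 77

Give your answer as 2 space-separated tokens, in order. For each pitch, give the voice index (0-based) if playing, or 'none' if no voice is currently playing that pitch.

Op 1: note_on(81): voice 0 is free -> assigned | voices=[81 - - -]
Op 2: note_on(63): voice 1 is free -> assigned | voices=[81 63 - -]
Op 3: note_off(81): free voice 0 | voices=[- 63 - -]
Op 4: note_on(77): voice 0 is free -> assigned | voices=[77 63 - -]
Op 5: note_on(60): voice 2 is free -> assigned | voices=[77 63 60 -]
Op 6: note_on(66): voice 3 is free -> assigned | voices=[77 63 60 66]

Answer: 1 0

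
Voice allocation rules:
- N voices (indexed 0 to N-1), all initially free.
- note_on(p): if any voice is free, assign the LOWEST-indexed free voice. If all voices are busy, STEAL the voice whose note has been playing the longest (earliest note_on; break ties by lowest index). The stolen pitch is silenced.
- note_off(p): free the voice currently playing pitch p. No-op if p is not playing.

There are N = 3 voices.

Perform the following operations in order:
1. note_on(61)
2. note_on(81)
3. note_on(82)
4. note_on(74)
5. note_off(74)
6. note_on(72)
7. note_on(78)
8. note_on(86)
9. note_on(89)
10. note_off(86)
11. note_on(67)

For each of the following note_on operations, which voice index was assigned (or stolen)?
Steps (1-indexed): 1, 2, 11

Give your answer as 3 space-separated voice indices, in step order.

Answer: 0 1 2

Derivation:
Op 1: note_on(61): voice 0 is free -> assigned | voices=[61 - -]
Op 2: note_on(81): voice 1 is free -> assigned | voices=[61 81 -]
Op 3: note_on(82): voice 2 is free -> assigned | voices=[61 81 82]
Op 4: note_on(74): all voices busy, STEAL voice 0 (pitch 61, oldest) -> assign | voices=[74 81 82]
Op 5: note_off(74): free voice 0 | voices=[- 81 82]
Op 6: note_on(72): voice 0 is free -> assigned | voices=[72 81 82]
Op 7: note_on(78): all voices busy, STEAL voice 1 (pitch 81, oldest) -> assign | voices=[72 78 82]
Op 8: note_on(86): all voices busy, STEAL voice 2 (pitch 82, oldest) -> assign | voices=[72 78 86]
Op 9: note_on(89): all voices busy, STEAL voice 0 (pitch 72, oldest) -> assign | voices=[89 78 86]
Op 10: note_off(86): free voice 2 | voices=[89 78 -]
Op 11: note_on(67): voice 2 is free -> assigned | voices=[89 78 67]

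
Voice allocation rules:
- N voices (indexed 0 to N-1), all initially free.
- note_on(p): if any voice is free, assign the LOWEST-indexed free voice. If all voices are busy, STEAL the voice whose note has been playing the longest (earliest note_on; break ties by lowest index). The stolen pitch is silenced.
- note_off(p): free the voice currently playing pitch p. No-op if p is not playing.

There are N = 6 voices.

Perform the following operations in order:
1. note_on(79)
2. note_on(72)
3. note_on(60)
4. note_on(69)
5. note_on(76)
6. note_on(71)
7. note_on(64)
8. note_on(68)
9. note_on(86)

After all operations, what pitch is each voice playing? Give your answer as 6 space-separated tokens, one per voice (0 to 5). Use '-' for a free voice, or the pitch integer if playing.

Op 1: note_on(79): voice 0 is free -> assigned | voices=[79 - - - - -]
Op 2: note_on(72): voice 1 is free -> assigned | voices=[79 72 - - - -]
Op 3: note_on(60): voice 2 is free -> assigned | voices=[79 72 60 - - -]
Op 4: note_on(69): voice 3 is free -> assigned | voices=[79 72 60 69 - -]
Op 5: note_on(76): voice 4 is free -> assigned | voices=[79 72 60 69 76 -]
Op 6: note_on(71): voice 5 is free -> assigned | voices=[79 72 60 69 76 71]
Op 7: note_on(64): all voices busy, STEAL voice 0 (pitch 79, oldest) -> assign | voices=[64 72 60 69 76 71]
Op 8: note_on(68): all voices busy, STEAL voice 1 (pitch 72, oldest) -> assign | voices=[64 68 60 69 76 71]
Op 9: note_on(86): all voices busy, STEAL voice 2 (pitch 60, oldest) -> assign | voices=[64 68 86 69 76 71]

Answer: 64 68 86 69 76 71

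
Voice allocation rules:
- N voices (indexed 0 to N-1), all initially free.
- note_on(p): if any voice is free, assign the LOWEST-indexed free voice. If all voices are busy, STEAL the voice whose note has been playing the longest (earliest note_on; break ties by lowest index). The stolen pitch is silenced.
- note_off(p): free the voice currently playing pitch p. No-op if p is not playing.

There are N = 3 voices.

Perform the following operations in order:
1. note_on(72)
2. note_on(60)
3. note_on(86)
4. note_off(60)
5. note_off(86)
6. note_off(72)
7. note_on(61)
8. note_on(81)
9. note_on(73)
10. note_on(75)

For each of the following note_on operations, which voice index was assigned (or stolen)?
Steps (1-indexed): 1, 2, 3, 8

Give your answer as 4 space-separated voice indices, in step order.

Answer: 0 1 2 1

Derivation:
Op 1: note_on(72): voice 0 is free -> assigned | voices=[72 - -]
Op 2: note_on(60): voice 1 is free -> assigned | voices=[72 60 -]
Op 3: note_on(86): voice 2 is free -> assigned | voices=[72 60 86]
Op 4: note_off(60): free voice 1 | voices=[72 - 86]
Op 5: note_off(86): free voice 2 | voices=[72 - -]
Op 6: note_off(72): free voice 0 | voices=[- - -]
Op 7: note_on(61): voice 0 is free -> assigned | voices=[61 - -]
Op 8: note_on(81): voice 1 is free -> assigned | voices=[61 81 -]
Op 9: note_on(73): voice 2 is free -> assigned | voices=[61 81 73]
Op 10: note_on(75): all voices busy, STEAL voice 0 (pitch 61, oldest) -> assign | voices=[75 81 73]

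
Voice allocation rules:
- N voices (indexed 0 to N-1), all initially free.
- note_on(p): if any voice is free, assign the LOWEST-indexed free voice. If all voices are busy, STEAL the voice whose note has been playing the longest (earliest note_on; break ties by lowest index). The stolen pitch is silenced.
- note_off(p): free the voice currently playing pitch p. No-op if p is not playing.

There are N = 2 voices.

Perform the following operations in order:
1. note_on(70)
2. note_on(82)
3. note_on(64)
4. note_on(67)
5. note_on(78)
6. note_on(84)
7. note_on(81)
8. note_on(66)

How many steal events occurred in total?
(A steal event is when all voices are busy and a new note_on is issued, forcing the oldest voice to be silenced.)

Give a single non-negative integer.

Answer: 6

Derivation:
Op 1: note_on(70): voice 0 is free -> assigned | voices=[70 -]
Op 2: note_on(82): voice 1 is free -> assigned | voices=[70 82]
Op 3: note_on(64): all voices busy, STEAL voice 0 (pitch 70, oldest) -> assign | voices=[64 82]
Op 4: note_on(67): all voices busy, STEAL voice 1 (pitch 82, oldest) -> assign | voices=[64 67]
Op 5: note_on(78): all voices busy, STEAL voice 0 (pitch 64, oldest) -> assign | voices=[78 67]
Op 6: note_on(84): all voices busy, STEAL voice 1 (pitch 67, oldest) -> assign | voices=[78 84]
Op 7: note_on(81): all voices busy, STEAL voice 0 (pitch 78, oldest) -> assign | voices=[81 84]
Op 8: note_on(66): all voices busy, STEAL voice 1 (pitch 84, oldest) -> assign | voices=[81 66]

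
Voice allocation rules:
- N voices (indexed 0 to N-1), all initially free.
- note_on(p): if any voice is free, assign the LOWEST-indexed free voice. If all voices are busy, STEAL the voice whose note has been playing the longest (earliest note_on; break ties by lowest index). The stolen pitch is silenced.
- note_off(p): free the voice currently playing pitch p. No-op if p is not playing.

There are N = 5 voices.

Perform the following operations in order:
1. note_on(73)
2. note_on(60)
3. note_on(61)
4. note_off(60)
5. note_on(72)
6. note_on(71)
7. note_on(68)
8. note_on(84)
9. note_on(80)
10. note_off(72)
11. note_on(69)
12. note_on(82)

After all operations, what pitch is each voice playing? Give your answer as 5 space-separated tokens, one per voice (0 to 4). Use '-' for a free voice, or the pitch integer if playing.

Op 1: note_on(73): voice 0 is free -> assigned | voices=[73 - - - -]
Op 2: note_on(60): voice 1 is free -> assigned | voices=[73 60 - - -]
Op 3: note_on(61): voice 2 is free -> assigned | voices=[73 60 61 - -]
Op 4: note_off(60): free voice 1 | voices=[73 - 61 - -]
Op 5: note_on(72): voice 1 is free -> assigned | voices=[73 72 61 - -]
Op 6: note_on(71): voice 3 is free -> assigned | voices=[73 72 61 71 -]
Op 7: note_on(68): voice 4 is free -> assigned | voices=[73 72 61 71 68]
Op 8: note_on(84): all voices busy, STEAL voice 0 (pitch 73, oldest) -> assign | voices=[84 72 61 71 68]
Op 9: note_on(80): all voices busy, STEAL voice 2 (pitch 61, oldest) -> assign | voices=[84 72 80 71 68]
Op 10: note_off(72): free voice 1 | voices=[84 - 80 71 68]
Op 11: note_on(69): voice 1 is free -> assigned | voices=[84 69 80 71 68]
Op 12: note_on(82): all voices busy, STEAL voice 3 (pitch 71, oldest) -> assign | voices=[84 69 80 82 68]

Answer: 84 69 80 82 68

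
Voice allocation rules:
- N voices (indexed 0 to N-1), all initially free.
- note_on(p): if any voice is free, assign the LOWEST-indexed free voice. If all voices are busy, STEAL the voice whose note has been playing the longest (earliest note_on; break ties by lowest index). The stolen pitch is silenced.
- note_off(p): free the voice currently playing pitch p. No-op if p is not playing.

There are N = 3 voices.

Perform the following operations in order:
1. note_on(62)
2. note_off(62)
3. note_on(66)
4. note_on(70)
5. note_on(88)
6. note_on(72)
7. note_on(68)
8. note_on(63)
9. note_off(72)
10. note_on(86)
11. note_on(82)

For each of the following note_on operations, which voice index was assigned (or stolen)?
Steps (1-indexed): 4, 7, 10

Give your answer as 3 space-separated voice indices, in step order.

Op 1: note_on(62): voice 0 is free -> assigned | voices=[62 - -]
Op 2: note_off(62): free voice 0 | voices=[- - -]
Op 3: note_on(66): voice 0 is free -> assigned | voices=[66 - -]
Op 4: note_on(70): voice 1 is free -> assigned | voices=[66 70 -]
Op 5: note_on(88): voice 2 is free -> assigned | voices=[66 70 88]
Op 6: note_on(72): all voices busy, STEAL voice 0 (pitch 66, oldest) -> assign | voices=[72 70 88]
Op 7: note_on(68): all voices busy, STEAL voice 1 (pitch 70, oldest) -> assign | voices=[72 68 88]
Op 8: note_on(63): all voices busy, STEAL voice 2 (pitch 88, oldest) -> assign | voices=[72 68 63]
Op 9: note_off(72): free voice 0 | voices=[- 68 63]
Op 10: note_on(86): voice 0 is free -> assigned | voices=[86 68 63]
Op 11: note_on(82): all voices busy, STEAL voice 1 (pitch 68, oldest) -> assign | voices=[86 82 63]

Answer: 1 1 0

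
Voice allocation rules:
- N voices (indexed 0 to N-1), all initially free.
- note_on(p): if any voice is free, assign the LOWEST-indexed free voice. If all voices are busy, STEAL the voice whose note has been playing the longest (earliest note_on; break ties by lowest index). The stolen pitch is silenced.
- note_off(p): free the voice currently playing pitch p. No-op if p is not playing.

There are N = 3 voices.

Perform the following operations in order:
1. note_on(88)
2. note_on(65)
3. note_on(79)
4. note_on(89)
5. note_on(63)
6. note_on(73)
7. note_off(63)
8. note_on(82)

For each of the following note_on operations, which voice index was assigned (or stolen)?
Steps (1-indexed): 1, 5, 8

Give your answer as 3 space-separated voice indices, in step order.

Op 1: note_on(88): voice 0 is free -> assigned | voices=[88 - -]
Op 2: note_on(65): voice 1 is free -> assigned | voices=[88 65 -]
Op 3: note_on(79): voice 2 is free -> assigned | voices=[88 65 79]
Op 4: note_on(89): all voices busy, STEAL voice 0 (pitch 88, oldest) -> assign | voices=[89 65 79]
Op 5: note_on(63): all voices busy, STEAL voice 1 (pitch 65, oldest) -> assign | voices=[89 63 79]
Op 6: note_on(73): all voices busy, STEAL voice 2 (pitch 79, oldest) -> assign | voices=[89 63 73]
Op 7: note_off(63): free voice 1 | voices=[89 - 73]
Op 8: note_on(82): voice 1 is free -> assigned | voices=[89 82 73]

Answer: 0 1 1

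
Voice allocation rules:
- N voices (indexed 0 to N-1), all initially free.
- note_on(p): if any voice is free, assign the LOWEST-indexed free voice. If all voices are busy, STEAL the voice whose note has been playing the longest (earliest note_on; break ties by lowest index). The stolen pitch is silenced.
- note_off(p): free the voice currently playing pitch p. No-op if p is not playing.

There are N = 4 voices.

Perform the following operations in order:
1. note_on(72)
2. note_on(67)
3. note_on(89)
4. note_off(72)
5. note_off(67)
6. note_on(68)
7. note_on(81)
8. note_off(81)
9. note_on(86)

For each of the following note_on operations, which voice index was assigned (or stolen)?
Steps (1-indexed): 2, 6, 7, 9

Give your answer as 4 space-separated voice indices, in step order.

Op 1: note_on(72): voice 0 is free -> assigned | voices=[72 - - -]
Op 2: note_on(67): voice 1 is free -> assigned | voices=[72 67 - -]
Op 3: note_on(89): voice 2 is free -> assigned | voices=[72 67 89 -]
Op 4: note_off(72): free voice 0 | voices=[- 67 89 -]
Op 5: note_off(67): free voice 1 | voices=[- - 89 -]
Op 6: note_on(68): voice 0 is free -> assigned | voices=[68 - 89 -]
Op 7: note_on(81): voice 1 is free -> assigned | voices=[68 81 89 -]
Op 8: note_off(81): free voice 1 | voices=[68 - 89 -]
Op 9: note_on(86): voice 1 is free -> assigned | voices=[68 86 89 -]

Answer: 1 0 1 1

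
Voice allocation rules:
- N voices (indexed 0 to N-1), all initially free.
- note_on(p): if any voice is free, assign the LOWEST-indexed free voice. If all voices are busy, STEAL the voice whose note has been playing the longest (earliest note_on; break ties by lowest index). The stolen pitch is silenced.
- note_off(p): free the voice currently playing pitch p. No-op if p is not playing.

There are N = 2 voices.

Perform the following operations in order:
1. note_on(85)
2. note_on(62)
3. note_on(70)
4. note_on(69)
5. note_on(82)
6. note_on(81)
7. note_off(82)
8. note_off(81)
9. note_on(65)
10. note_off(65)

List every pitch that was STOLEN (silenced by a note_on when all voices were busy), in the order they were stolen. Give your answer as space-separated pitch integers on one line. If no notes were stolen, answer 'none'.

Op 1: note_on(85): voice 0 is free -> assigned | voices=[85 -]
Op 2: note_on(62): voice 1 is free -> assigned | voices=[85 62]
Op 3: note_on(70): all voices busy, STEAL voice 0 (pitch 85, oldest) -> assign | voices=[70 62]
Op 4: note_on(69): all voices busy, STEAL voice 1 (pitch 62, oldest) -> assign | voices=[70 69]
Op 5: note_on(82): all voices busy, STEAL voice 0 (pitch 70, oldest) -> assign | voices=[82 69]
Op 6: note_on(81): all voices busy, STEAL voice 1 (pitch 69, oldest) -> assign | voices=[82 81]
Op 7: note_off(82): free voice 0 | voices=[- 81]
Op 8: note_off(81): free voice 1 | voices=[- -]
Op 9: note_on(65): voice 0 is free -> assigned | voices=[65 -]
Op 10: note_off(65): free voice 0 | voices=[- -]

Answer: 85 62 70 69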